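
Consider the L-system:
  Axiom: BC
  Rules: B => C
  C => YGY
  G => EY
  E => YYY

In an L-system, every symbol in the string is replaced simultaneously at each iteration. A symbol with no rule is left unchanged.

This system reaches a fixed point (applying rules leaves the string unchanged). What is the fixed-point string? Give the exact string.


Answer: YYYYYYYYYYYY

Derivation:
Step 0: BC
Step 1: CYGY
Step 2: YGYYEYY
Step 3: YEYYYYYYYY
Step 4: YYYYYYYYYYYY
Step 5: YYYYYYYYYYYY  (unchanged — fixed point at step 4)


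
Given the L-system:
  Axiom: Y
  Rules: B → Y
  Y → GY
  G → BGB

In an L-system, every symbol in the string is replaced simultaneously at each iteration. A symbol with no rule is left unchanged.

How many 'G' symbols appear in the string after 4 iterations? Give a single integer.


Answer: 6

Derivation:
Step 0: Y  (0 'G')
Step 1: GY  (1 'G')
Step 2: BGBGY  (2 'G')
Step 3: YBGBYBGBGY  (3 'G')
Step 4: GYYBGBYGYYBGBYBGBGY  (6 'G')


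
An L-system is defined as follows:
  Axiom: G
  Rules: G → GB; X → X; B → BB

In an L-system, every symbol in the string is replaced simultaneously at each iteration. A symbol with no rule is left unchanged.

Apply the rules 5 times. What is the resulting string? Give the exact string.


Step 0: G
Step 1: GB
Step 2: GBBB
Step 3: GBBBBBBB
Step 4: GBBBBBBBBBBBBBBB
Step 5: GBBBBBBBBBBBBBBBBBBBBBBBBBBBBBBB

Answer: GBBBBBBBBBBBBBBBBBBBBBBBBBBBBBBB


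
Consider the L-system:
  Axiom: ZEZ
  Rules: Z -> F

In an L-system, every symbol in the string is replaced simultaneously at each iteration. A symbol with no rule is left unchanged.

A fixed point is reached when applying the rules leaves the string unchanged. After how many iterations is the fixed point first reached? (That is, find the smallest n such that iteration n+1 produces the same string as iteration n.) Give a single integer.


Step 0: ZEZ
Step 1: FEF
Step 2: FEF  (unchanged — fixed point at step 1)

Answer: 1


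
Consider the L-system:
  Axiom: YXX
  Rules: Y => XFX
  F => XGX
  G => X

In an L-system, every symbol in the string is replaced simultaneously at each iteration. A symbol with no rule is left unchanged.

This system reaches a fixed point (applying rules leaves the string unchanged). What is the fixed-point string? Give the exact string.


Answer: XXXXXXX

Derivation:
Step 0: YXX
Step 1: XFXXX
Step 2: XXGXXXX
Step 3: XXXXXXX
Step 4: XXXXXXX  (unchanged — fixed point at step 3)


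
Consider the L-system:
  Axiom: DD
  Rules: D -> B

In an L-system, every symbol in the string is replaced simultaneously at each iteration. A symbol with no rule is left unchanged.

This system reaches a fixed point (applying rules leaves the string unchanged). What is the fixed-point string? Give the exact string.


Step 0: DD
Step 1: BB
Step 2: BB  (unchanged — fixed point at step 1)

Answer: BB


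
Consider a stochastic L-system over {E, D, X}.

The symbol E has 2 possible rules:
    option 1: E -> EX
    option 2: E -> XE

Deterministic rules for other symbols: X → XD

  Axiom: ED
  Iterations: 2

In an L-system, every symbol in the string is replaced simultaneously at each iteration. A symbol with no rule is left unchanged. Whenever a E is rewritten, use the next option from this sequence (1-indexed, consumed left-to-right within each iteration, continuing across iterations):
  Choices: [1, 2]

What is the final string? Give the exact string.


Step 0: ED
Step 1: EXD  (used choices [1])
Step 2: XEXDD  (used choices [2])

Answer: XEXDD


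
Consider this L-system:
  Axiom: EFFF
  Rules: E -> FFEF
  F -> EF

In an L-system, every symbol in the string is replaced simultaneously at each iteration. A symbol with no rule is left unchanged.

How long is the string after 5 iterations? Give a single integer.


Step 0: length = 4
Step 1: length = 10
Step 2: length = 28
Step 3: length = 76
Step 4: length = 208
Step 5: length = 568

Answer: 568


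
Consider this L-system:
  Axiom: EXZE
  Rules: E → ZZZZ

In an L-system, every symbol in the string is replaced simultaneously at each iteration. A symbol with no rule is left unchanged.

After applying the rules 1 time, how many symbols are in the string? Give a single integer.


Answer: 10

Derivation:
Step 0: length = 4
Step 1: length = 10


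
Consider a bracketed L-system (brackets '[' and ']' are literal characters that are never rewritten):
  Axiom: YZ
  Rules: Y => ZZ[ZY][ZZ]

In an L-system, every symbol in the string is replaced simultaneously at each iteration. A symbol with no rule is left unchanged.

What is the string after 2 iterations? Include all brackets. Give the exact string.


Step 0: YZ
Step 1: ZZ[ZY][ZZ]Z
Step 2: ZZ[ZZZ[ZY][ZZ]][ZZ]Z

Answer: ZZ[ZZZ[ZY][ZZ]][ZZ]Z


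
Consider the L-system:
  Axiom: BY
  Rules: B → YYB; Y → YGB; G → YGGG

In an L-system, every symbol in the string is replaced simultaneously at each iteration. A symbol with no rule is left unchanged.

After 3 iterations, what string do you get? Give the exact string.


Answer: YGBYGGGYYBYGBYGGGYYBYGBYGBYYBYGBYGGGYYBYGBYGGGYGGGYGGGYGBYGBYYB

Derivation:
Step 0: BY
Step 1: YYBYGB
Step 2: YGBYGBYYBYGBYGGGYYB
Step 3: YGBYGGGYYBYGBYGGGYYBYGBYGBYYBYGBYGGGYYBYGBYGGGYGGGYGGGYGBYGBYYB


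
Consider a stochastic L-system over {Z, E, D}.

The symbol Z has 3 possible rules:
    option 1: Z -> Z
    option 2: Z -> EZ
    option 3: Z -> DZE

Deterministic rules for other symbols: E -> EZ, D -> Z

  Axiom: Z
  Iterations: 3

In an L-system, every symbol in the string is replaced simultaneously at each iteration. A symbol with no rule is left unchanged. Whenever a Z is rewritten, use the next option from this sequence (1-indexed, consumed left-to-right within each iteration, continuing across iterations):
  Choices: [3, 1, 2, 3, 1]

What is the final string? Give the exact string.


Step 0: Z
Step 1: DZE  (used choices [3])
Step 2: ZZEZ  (used choices [1])
Step 3: EZDZEEZZ  (used choices [2, 3, 1])

Answer: EZDZEEZZ


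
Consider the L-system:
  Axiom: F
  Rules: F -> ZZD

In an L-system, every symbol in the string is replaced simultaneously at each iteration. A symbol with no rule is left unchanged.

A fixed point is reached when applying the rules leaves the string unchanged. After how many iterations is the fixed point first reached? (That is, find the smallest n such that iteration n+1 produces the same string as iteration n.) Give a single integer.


Step 0: F
Step 1: ZZD
Step 2: ZZD  (unchanged — fixed point at step 1)

Answer: 1


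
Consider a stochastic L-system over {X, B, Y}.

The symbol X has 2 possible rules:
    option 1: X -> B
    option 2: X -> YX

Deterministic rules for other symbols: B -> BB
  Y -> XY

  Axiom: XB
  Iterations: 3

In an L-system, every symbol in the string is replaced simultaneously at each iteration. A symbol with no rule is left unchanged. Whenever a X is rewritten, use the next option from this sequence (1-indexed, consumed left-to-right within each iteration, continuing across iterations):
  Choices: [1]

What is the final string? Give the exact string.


Answer: BBBBBBBBBBBB

Derivation:
Step 0: XB
Step 1: BBB  (used choices [1])
Step 2: BBBBBB  (used choices [])
Step 3: BBBBBBBBBBBB  (used choices [])


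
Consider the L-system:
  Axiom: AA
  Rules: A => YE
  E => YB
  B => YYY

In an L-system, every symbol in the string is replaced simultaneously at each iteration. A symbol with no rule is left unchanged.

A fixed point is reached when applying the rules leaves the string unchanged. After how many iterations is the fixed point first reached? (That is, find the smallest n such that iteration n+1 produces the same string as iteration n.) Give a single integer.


Answer: 3

Derivation:
Step 0: AA
Step 1: YEYE
Step 2: YYBYYB
Step 3: YYYYYYYYYY
Step 4: YYYYYYYYYY  (unchanged — fixed point at step 3)


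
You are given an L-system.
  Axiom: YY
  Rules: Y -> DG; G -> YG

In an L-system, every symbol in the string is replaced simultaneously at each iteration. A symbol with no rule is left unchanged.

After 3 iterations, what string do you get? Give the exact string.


Answer: DDGYGDDGYG

Derivation:
Step 0: YY
Step 1: DGDG
Step 2: DYGDYG
Step 3: DDGYGDDGYG


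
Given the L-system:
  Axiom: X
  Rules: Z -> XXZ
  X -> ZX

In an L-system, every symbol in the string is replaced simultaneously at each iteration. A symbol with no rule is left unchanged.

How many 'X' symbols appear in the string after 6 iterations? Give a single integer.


Step 0: X  (1 'X')
Step 1: ZX  (1 'X')
Step 2: XXZZX  (3 'X')
Step 3: ZXZXXXZXXZZX  (7 'X')
Step 4: XXZZXXXZZXZXZXXXZZXZXXXZXXZZX  (17 'X')
Step 5: ZXZXXXZXXZZXZXZXXXZXXZZXXXZZXXXZZXZXZXXXZXXZZXXXZZXZXZXXXZZXZXXXZXXZZX  (41 'X')
Step 6: XXZZXXXZZXZXZXXXZZXZXXXZXXZZXXXZZXXXZZXZXZXXXZZXZXXXZXXZZXZXZXXXZXXZZXZXZXXXZXXZZXXXZZXXXZZXZXZXXXZZXZXXXZXXZZXZXZXXXZXXZZXXXZZXXXZZXZXZXXXZXXZZXXXZZXZXZXXXZZXZXXXZXXZZX  (99 'X')

Answer: 99


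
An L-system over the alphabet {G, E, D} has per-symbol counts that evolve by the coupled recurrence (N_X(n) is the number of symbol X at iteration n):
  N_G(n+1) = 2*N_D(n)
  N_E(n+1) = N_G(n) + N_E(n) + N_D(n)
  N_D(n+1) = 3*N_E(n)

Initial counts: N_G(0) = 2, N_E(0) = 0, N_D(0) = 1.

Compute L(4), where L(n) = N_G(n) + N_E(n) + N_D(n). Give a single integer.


Step 0: N_G=2, N_E=0, N_D=1, L=3
Step 1: N_G=2, N_E=3, N_D=0, L=5
Step 2: N_G=0, N_E=5, N_D=9, L=14
Step 3: N_G=18, N_E=14, N_D=15, L=47
Step 4: N_G=30, N_E=47, N_D=42, L=119

Answer: 119


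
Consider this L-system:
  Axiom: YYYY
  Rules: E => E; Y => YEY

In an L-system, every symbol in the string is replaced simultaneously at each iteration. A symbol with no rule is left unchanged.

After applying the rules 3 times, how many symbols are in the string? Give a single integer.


Answer: 60

Derivation:
Step 0: length = 4
Step 1: length = 12
Step 2: length = 28
Step 3: length = 60


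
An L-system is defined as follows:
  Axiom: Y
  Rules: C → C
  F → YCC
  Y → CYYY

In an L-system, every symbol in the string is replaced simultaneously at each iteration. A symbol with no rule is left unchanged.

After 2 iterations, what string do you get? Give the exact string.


Step 0: Y
Step 1: CYYY
Step 2: CCYYYCYYYCYYY

Answer: CCYYYCYYYCYYY


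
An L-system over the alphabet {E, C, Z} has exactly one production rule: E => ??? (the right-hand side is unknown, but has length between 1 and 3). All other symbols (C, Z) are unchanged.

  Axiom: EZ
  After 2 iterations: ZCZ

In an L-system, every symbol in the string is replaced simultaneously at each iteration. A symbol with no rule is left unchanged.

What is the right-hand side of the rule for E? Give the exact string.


Trying E => ZC:
  Step 0: EZ
  Step 1: ZCZ
  Step 2: ZCZ
Matches the given result.

Answer: ZC


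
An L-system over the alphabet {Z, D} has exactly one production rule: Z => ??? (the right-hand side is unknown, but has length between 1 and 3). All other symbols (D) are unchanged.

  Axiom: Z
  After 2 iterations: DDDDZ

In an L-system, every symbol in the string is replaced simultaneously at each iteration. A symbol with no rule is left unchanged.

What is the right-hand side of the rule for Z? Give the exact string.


Trying Z => DDZ:
  Step 0: Z
  Step 1: DDZ
  Step 2: DDDDZ
Matches the given result.

Answer: DDZ


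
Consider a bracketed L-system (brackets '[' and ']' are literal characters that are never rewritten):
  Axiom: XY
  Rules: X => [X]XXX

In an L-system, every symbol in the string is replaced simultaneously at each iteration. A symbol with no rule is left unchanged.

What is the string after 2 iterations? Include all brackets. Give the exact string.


Step 0: XY
Step 1: [X]XXXY
Step 2: [[X]XXX][X]XXX[X]XXX[X]XXXY

Answer: [[X]XXX][X]XXX[X]XXX[X]XXXY


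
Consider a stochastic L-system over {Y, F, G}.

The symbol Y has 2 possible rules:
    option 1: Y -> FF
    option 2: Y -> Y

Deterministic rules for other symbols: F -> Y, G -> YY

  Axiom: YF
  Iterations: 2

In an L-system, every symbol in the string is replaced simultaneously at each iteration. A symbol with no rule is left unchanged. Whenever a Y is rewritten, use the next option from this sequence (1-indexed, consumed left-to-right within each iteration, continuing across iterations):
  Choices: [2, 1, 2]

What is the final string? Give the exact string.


Answer: FFY

Derivation:
Step 0: YF
Step 1: YY  (used choices [2])
Step 2: FFY  (used choices [1, 2])


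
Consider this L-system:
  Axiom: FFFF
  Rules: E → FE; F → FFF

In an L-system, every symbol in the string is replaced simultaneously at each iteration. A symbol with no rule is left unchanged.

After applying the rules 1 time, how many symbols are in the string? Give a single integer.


Step 0: length = 4
Step 1: length = 12

Answer: 12


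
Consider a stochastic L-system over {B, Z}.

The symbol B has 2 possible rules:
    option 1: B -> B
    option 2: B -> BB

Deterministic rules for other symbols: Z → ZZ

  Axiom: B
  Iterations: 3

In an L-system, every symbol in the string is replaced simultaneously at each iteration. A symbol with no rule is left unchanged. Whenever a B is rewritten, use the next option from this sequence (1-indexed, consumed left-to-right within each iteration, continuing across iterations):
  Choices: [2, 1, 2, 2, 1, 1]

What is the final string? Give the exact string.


Step 0: B
Step 1: BB  (used choices [2])
Step 2: BBB  (used choices [1, 2])
Step 3: BBBB  (used choices [2, 1, 1])

Answer: BBBB


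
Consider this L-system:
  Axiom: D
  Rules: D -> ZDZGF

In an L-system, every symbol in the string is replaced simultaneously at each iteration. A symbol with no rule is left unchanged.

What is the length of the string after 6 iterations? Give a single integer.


Answer: 25

Derivation:
Step 0: length = 1
Step 1: length = 5
Step 2: length = 9
Step 3: length = 13
Step 4: length = 17
Step 5: length = 21
Step 6: length = 25


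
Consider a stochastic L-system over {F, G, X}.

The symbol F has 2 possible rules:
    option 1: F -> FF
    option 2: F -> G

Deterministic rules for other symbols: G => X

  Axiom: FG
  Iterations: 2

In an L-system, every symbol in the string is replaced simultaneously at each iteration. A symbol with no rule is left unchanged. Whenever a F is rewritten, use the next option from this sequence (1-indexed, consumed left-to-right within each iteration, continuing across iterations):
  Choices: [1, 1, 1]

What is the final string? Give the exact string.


Answer: FFFFX

Derivation:
Step 0: FG
Step 1: FFX  (used choices [1])
Step 2: FFFFX  (used choices [1, 1])


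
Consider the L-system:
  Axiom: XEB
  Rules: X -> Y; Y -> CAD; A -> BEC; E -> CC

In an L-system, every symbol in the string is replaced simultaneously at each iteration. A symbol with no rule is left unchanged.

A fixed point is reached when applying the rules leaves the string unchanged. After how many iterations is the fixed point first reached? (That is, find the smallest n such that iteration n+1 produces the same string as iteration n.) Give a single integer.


Answer: 4

Derivation:
Step 0: XEB
Step 1: YCCB
Step 2: CADCCB
Step 3: CBECDCCB
Step 4: CBCCCDCCB
Step 5: CBCCCDCCB  (unchanged — fixed point at step 4)


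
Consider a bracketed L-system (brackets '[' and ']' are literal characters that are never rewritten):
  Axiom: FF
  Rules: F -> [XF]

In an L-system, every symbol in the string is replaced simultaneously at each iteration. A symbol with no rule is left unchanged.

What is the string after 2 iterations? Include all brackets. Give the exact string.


Answer: [X[XF]][X[XF]]

Derivation:
Step 0: FF
Step 1: [XF][XF]
Step 2: [X[XF]][X[XF]]


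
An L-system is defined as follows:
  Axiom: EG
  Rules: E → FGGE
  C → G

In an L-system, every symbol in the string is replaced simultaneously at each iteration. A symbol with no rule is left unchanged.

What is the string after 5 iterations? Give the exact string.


Step 0: EG
Step 1: FGGEG
Step 2: FGGFGGEG
Step 3: FGGFGGFGGEG
Step 4: FGGFGGFGGFGGEG
Step 5: FGGFGGFGGFGGFGGEG

Answer: FGGFGGFGGFGGFGGEG


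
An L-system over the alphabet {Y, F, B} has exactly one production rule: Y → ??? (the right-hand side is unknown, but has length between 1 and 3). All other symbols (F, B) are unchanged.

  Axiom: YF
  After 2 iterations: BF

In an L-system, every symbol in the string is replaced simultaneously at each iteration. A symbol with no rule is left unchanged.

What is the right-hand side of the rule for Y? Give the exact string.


Answer: B

Derivation:
Trying Y → B:
  Step 0: YF
  Step 1: BF
  Step 2: BF
Matches the given result.


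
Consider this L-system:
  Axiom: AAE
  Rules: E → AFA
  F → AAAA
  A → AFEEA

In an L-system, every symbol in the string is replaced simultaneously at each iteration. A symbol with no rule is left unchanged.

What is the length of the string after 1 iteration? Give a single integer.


Answer: 13

Derivation:
Step 0: length = 3
Step 1: length = 13


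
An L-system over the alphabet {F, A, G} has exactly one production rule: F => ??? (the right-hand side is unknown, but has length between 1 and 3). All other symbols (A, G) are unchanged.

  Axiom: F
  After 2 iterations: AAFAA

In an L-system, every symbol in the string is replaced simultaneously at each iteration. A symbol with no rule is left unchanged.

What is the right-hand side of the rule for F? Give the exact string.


Answer: AFA

Derivation:
Trying F => AFA:
  Step 0: F
  Step 1: AFA
  Step 2: AAFAA
Matches the given result.


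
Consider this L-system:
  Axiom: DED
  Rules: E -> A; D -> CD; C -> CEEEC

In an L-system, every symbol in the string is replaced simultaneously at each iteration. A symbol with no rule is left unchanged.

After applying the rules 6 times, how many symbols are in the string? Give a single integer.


Step 0: length = 3
Step 1: length = 5
Step 2: length = 15
Step 3: length = 41
Step 4: length = 99
Step 5: length = 221
Step 6: length = 471

Answer: 471


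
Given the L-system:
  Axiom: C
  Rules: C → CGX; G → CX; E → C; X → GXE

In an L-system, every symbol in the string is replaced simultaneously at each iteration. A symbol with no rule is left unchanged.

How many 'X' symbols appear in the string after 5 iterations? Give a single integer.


Step 0: C  (0 'X')
Step 1: CGX  (1 'X')
Step 2: CGXCXGXE  (3 'X')
Step 3: CGXCXGXECGXGXECXGXEC  (7 'X')
Step 4: CGXCXGXECGXGXECXGXECCGXCXGXECXGXECCGXGXECXGXECCGX  (17 'X')
Step 5: CGXCXGXECGXGXECXGXECCGXCXGXECXGXECCGXGXECXGXECCGXCGXCXGXECGXGXECXGXECCGXGXECXGXECCGXCGXCXGXECXGXECCGXGXECXGXECCGXCGXCXGXE  (42 'X')

Answer: 42


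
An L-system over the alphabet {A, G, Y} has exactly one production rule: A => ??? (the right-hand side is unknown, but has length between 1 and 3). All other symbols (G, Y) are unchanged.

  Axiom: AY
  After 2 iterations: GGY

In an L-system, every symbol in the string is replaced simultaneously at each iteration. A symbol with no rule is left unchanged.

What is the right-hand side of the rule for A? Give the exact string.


Trying A => GG:
  Step 0: AY
  Step 1: GGY
  Step 2: GGY
Matches the given result.

Answer: GG


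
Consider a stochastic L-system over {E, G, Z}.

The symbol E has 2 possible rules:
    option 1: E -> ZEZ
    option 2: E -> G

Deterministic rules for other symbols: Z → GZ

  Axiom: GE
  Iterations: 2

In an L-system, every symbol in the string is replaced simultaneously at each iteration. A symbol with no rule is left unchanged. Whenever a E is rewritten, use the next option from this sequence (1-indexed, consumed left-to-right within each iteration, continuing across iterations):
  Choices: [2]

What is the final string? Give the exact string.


Answer: GG

Derivation:
Step 0: GE
Step 1: GG  (used choices [2])
Step 2: GG  (used choices [])


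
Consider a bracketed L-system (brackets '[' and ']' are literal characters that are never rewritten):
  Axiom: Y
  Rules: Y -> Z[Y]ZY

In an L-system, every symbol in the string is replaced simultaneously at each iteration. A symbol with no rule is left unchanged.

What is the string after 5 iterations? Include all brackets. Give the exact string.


Answer: Z[Z[Z[Z[Z[Y]ZY]ZZ[Y]ZY]ZZ[Z[Y]ZY]ZZ[Y]ZY]ZZ[Z[Z[Y]ZY]ZZ[Y]ZY]ZZ[Z[Y]ZY]ZZ[Y]ZY]ZZ[Z[Z[Z[Y]ZY]ZZ[Y]ZY]ZZ[Z[Y]ZY]ZZ[Y]ZY]ZZ[Z[Z[Y]ZY]ZZ[Y]ZY]ZZ[Z[Y]ZY]ZZ[Y]ZY

Derivation:
Step 0: Y
Step 1: Z[Y]ZY
Step 2: Z[Z[Y]ZY]ZZ[Y]ZY
Step 3: Z[Z[Z[Y]ZY]ZZ[Y]ZY]ZZ[Z[Y]ZY]ZZ[Y]ZY
Step 4: Z[Z[Z[Z[Y]ZY]ZZ[Y]ZY]ZZ[Z[Y]ZY]ZZ[Y]ZY]ZZ[Z[Z[Y]ZY]ZZ[Y]ZY]ZZ[Z[Y]ZY]ZZ[Y]ZY
Step 5: Z[Z[Z[Z[Z[Y]ZY]ZZ[Y]ZY]ZZ[Z[Y]ZY]ZZ[Y]ZY]ZZ[Z[Z[Y]ZY]ZZ[Y]ZY]ZZ[Z[Y]ZY]ZZ[Y]ZY]ZZ[Z[Z[Z[Y]ZY]ZZ[Y]ZY]ZZ[Z[Y]ZY]ZZ[Y]ZY]ZZ[Z[Z[Y]ZY]ZZ[Y]ZY]ZZ[Z[Y]ZY]ZZ[Y]ZY


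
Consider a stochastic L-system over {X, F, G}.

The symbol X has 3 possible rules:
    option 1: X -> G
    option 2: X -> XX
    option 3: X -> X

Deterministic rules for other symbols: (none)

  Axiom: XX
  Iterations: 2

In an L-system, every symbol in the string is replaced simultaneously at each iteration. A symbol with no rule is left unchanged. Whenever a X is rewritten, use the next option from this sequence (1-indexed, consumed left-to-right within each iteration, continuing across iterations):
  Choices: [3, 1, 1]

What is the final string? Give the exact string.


Step 0: XX
Step 1: XG  (used choices [3, 1])
Step 2: GG  (used choices [1])

Answer: GG


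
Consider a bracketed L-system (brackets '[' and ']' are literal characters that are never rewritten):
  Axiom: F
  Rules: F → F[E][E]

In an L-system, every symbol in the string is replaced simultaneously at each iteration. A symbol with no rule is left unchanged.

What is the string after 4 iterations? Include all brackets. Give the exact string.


Step 0: F
Step 1: F[E][E]
Step 2: F[E][E][E][E]
Step 3: F[E][E][E][E][E][E]
Step 4: F[E][E][E][E][E][E][E][E]

Answer: F[E][E][E][E][E][E][E][E]


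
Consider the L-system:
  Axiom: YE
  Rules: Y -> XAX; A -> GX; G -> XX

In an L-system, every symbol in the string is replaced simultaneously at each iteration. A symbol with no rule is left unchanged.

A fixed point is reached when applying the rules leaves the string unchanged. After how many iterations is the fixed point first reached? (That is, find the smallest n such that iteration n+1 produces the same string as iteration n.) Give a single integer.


Answer: 3

Derivation:
Step 0: YE
Step 1: XAXE
Step 2: XGXXE
Step 3: XXXXXE
Step 4: XXXXXE  (unchanged — fixed point at step 3)


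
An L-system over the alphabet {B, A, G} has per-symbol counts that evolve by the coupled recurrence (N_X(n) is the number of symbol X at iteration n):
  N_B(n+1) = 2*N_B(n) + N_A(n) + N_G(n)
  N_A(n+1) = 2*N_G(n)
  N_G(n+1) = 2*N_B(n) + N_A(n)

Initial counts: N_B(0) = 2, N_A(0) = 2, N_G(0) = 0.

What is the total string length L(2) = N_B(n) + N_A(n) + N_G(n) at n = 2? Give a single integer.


Answer: 42

Derivation:
Step 0: N_B=2, N_A=2, N_G=0, L=4
Step 1: N_B=6, N_A=0, N_G=6, L=12
Step 2: N_B=18, N_A=12, N_G=12, L=42


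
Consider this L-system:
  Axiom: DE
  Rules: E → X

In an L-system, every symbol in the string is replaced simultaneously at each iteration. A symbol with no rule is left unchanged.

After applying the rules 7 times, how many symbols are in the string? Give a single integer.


Answer: 2

Derivation:
Step 0: length = 2
Step 1: length = 2
Step 2: length = 2
Step 3: length = 2
Step 4: length = 2
Step 5: length = 2
Step 6: length = 2
Step 7: length = 2


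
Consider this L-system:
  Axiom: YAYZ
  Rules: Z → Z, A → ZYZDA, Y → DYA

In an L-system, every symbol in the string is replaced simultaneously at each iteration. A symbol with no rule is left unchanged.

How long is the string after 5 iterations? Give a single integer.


Answer: 282

Derivation:
Step 0: length = 4
Step 1: length = 12
Step 2: length = 30
Step 3: length = 66
Step 4: length = 138
Step 5: length = 282


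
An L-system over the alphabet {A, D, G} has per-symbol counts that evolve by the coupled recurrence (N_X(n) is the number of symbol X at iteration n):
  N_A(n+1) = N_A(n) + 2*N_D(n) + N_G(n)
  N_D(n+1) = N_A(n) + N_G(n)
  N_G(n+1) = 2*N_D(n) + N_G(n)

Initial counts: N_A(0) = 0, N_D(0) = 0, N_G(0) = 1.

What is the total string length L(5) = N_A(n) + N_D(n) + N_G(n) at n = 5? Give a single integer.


Answer: 199

Derivation:
Step 0: N_A=0, N_D=0, N_G=1, L=1
Step 1: N_A=1, N_D=1, N_G=1, L=3
Step 2: N_A=4, N_D=2, N_G=3, L=9
Step 3: N_A=11, N_D=7, N_G=7, L=25
Step 4: N_A=32, N_D=18, N_G=21, L=71
Step 5: N_A=89, N_D=53, N_G=57, L=199


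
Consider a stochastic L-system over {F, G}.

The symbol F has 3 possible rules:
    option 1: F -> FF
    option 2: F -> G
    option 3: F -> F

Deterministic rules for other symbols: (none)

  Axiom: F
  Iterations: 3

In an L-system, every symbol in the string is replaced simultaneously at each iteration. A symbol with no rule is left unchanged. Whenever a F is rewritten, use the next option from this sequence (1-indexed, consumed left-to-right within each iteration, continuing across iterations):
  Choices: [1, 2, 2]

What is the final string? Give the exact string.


Answer: GG

Derivation:
Step 0: F
Step 1: FF  (used choices [1])
Step 2: GG  (used choices [2, 2])
Step 3: GG  (used choices [])


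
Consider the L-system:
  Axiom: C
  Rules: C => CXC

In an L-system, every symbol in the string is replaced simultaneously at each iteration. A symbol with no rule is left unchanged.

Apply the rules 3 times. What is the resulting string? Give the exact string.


Step 0: C
Step 1: CXC
Step 2: CXCXCXC
Step 3: CXCXCXCXCXCXCXC

Answer: CXCXCXCXCXCXCXC


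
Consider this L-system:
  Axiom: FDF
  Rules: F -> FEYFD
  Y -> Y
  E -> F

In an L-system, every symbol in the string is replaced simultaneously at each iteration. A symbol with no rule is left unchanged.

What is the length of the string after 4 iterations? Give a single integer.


Step 0: length = 3
Step 1: length = 11
Step 2: length = 27
Step 3: length = 67
Step 4: length = 163

Answer: 163


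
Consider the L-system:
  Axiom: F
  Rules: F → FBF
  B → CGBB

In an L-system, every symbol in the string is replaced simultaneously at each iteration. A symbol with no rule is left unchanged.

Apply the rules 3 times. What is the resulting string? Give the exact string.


Step 0: F
Step 1: FBF
Step 2: FBFCGBBFBF
Step 3: FBFCGBBFBFCGCGBBCGBBFBFCGBBFBF

Answer: FBFCGBBFBFCGCGBBCGBBFBFCGBBFBF


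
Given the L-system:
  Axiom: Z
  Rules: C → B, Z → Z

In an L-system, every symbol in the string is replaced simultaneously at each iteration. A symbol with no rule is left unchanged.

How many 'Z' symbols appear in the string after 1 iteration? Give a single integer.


Answer: 1

Derivation:
Step 0: Z  (1 'Z')
Step 1: Z  (1 'Z')


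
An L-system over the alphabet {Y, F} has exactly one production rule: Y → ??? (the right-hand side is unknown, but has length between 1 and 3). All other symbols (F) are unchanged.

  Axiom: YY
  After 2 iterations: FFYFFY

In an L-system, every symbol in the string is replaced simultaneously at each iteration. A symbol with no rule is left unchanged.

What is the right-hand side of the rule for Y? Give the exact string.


Answer: FY

Derivation:
Trying Y → FY:
  Step 0: YY
  Step 1: FYFY
  Step 2: FFYFFY
Matches the given result.


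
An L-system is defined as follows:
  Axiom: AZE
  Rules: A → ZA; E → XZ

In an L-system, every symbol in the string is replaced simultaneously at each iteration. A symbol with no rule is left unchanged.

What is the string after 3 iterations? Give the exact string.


Step 0: AZE
Step 1: ZAZXZ
Step 2: ZZAZXZ
Step 3: ZZZAZXZ

Answer: ZZZAZXZ


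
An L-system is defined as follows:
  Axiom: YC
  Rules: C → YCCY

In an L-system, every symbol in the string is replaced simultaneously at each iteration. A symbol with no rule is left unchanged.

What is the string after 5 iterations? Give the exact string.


Step 0: YC
Step 1: YYCCY
Step 2: YYYCCYYCCYY
Step 3: YYYYCCYYCCYYYYCCYYCCYYY
Step 4: YYYYYCCYYCCYYYYCCYYCCYYYYYYCCYYCCYYYYCCYYCCYYYY
Step 5: YYYYYYCCYYCCYYYYCCYYCCYYYYYYCCYYCCYYYYCCYYCCYYYYYYYYCCYYCCYYYYCCYYCCYYYYYYCCYYCCYYYYCCYYCCYYYYY

Answer: YYYYYYCCYYCCYYYYCCYYCCYYYYYYCCYYCCYYYYCCYYCCYYYYYYYYCCYYCCYYYYCCYYCCYYYYYYCCYYCCYYYYCCYYCCYYYYY


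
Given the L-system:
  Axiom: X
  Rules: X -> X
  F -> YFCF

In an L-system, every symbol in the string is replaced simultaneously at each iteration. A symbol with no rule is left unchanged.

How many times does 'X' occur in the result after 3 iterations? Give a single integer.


Answer: 1

Derivation:
Step 0: X  (1 'X')
Step 1: X  (1 'X')
Step 2: X  (1 'X')
Step 3: X  (1 'X')


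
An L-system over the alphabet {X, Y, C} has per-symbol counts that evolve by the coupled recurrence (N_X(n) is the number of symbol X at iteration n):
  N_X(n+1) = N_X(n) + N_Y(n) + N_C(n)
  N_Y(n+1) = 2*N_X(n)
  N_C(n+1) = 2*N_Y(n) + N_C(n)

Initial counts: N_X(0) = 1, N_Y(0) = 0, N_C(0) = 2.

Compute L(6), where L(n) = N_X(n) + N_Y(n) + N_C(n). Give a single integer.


Step 0: N_X=1, N_Y=0, N_C=2, L=3
Step 1: N_X=3, N_Y=2, N_C=2, L=7
Step 2: N_X=7, N_Y=6, N_C=6, L=19
Step 3: N_X=19, N_Y=14, N_C=18, L=51
Step 4: N_X=51, N_Y=38, N_C=46, L=135
Step 5: N_X=135, N_Y=102, N_C=122, L=359
Step 6: N_X=359, N_Y=270, N_C=326, L=955

Answer: 955


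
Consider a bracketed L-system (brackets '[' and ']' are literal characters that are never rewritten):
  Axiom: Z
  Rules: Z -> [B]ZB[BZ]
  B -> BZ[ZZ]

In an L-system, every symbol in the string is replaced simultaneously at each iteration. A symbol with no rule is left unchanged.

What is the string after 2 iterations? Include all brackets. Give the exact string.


Step 0: Z
Step 1: [B]ZB[BZ]
Step 2: [BZ[ZZ]][B]ZB[BZ]BZ[ZZ][BZ[ZZ][B]ZB[BZ]]

Answer: [BZ[ZZ]][B]ZB[BZ]BZ[ZZ][BZ[ZZ][B]ZB[BZ]]


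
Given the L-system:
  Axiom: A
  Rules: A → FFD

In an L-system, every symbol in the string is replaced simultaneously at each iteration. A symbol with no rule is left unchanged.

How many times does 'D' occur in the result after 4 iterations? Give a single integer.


Answer: 1

Derivation:
Step 0: A  (0 'D')
Step 1: FFD  (1 'D')
Step 2: FFD  (1 'D')
Step 3: FFD  (1 'D')
Step 4: FFD  (1 'D')


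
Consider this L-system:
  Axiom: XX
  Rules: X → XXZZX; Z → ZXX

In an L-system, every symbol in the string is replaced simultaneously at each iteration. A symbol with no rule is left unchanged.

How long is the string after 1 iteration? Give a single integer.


Step 0: length = 2
Step 1: length = 10

Answer: 10


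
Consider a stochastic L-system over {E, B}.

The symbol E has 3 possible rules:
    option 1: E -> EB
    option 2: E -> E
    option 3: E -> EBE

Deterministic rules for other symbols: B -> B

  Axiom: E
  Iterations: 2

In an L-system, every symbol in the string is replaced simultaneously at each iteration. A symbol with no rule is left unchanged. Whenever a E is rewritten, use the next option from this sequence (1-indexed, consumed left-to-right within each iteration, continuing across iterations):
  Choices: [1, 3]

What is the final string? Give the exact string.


Answer: EBEB

Derivation:
Step 0: E
Step 1: EB  (used choices [1])
Step 2: EBEB  (used choices [3])


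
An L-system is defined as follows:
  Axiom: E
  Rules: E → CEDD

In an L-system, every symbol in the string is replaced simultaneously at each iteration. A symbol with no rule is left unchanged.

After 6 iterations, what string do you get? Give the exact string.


Answer: CCCCCCEDDDDDDDDDDDD

Derivation:
Step 0: E
Step 1: CEDD
Step 2: CCEDDDD
Step 3: CCCEDDDDDD
Step 4: CCCCEDDDDDDDD
Step 5: CCCCCEDDDDDDDDDD
Step 6: CCCCCCEDDDDDDDDDDDD


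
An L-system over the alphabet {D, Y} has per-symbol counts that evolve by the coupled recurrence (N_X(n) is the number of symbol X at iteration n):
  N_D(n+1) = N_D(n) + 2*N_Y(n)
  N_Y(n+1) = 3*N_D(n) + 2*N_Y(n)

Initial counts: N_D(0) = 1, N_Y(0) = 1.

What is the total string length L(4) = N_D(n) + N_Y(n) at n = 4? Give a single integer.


Step 0: N_D=1, N_Y=1, L=2
Step 1: N_D=3, N_Y=5, L=8
Step 2: N_D=13, N_Y=19, L=32
Step 3: N_D=51, N_Y=77, L=128
Step 4: N_D=205, N_Y=307, L=512

Answer: 512


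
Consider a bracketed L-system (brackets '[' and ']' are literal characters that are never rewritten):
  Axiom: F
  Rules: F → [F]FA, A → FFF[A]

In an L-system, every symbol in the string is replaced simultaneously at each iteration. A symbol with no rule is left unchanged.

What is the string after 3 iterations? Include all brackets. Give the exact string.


Step 0: F
Step 1: [F]FA
Step 2: [[F]FA][F]FAFFF[A]
Step 3: [[[F]FA][F]FAFFF[A]][[F]FA][F]FAFFF[A][F]FA[F]FA[F]FA[FFF[A]]

Answer: [[[F]FA][F]FAFFF[A]][[F]FA][F]FAFFF[A][F]FA[F]FA[F]FA[FFF[A]]


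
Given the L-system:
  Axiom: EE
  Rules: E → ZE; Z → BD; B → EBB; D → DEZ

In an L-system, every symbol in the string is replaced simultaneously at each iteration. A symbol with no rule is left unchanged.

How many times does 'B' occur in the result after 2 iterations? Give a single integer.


Answer: 2

Derivation:
Step 0: EE  (0 'B')
Step 1: ZEZE  (0 'B')
Step 2: BDZEBDZE  (2 'B')


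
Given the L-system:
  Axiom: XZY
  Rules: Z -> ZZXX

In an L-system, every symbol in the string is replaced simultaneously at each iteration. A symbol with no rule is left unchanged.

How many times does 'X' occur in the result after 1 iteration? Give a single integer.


Answer: 3

Derivation:
Step 0: XZY  (1 'X')
Step 1: XZZXXY  (3 'X')


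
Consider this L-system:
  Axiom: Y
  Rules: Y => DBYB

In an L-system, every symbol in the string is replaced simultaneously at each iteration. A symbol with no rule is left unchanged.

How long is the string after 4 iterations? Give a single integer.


Answer: 13

Derivation:
Step 0: length = 1
Step 1: length = 4
Step 2: length = 7
Step 3: length = 10
Step 4: length = 13


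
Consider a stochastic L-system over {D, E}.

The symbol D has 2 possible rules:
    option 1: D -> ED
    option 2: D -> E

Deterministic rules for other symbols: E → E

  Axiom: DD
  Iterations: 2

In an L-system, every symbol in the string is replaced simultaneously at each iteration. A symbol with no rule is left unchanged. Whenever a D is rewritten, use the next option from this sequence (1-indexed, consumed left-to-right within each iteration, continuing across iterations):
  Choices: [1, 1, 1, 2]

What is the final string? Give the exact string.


Answer: EEDEE

Derivation:
Step 0: DD
Step 1: EDED  (used choices [1, 1])
Step 2: EEDEE  (used choices [1, 2])


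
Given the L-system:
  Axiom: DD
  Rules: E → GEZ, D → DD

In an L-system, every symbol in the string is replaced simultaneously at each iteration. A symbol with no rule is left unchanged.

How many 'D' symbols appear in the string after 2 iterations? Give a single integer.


Step 0: DD  (2 'D')
Step 1: DDDD  (4 'D')
Step 2: DDDDDDDD  (8 'D')

Answer: 8


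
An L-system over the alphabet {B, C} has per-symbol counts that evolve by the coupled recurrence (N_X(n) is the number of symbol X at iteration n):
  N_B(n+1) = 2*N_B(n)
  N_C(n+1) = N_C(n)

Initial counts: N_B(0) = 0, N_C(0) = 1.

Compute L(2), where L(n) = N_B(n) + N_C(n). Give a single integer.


Answer: 1

Derivation:
Step 0: N_B=0, N_C=1, L=1
Step 1: N_B=0, N_C=1, L=1
Step 2: N_B=0, N_C=1, L=1


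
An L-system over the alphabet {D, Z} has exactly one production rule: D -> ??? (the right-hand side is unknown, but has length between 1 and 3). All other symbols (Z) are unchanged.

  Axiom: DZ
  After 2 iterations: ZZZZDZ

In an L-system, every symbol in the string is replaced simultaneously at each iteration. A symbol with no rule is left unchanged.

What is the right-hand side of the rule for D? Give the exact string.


Trying D -> ZZD:
  Step 0: DZ
  Step 1: ZZDZ
  Step 2: ZZZZDZ
Matches the given result.

Answer: ZZD


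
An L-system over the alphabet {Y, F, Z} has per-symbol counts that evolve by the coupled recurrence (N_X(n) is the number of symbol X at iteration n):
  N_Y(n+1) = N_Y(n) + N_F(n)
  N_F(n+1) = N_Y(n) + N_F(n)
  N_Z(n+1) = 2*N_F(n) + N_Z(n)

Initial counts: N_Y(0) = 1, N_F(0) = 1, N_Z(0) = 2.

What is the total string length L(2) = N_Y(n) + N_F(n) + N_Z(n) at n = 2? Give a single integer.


Answer: 16

Derivation:
Step 0: N_Y=1, N_F=1, N_Z=2, L=4
Step 1: N_Y=2, N_F=2, N_Z=4, L=8
Step 2: N_Y=4, N_F=4, N_Z=8, L=16


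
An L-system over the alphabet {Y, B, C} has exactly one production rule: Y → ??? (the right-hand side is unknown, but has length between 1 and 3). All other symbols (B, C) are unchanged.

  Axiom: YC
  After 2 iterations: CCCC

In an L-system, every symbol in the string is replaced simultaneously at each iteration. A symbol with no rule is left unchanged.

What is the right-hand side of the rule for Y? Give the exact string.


Answer: CCC

Derivation:
Trying Y → CCC:
  Step 0: YC
  Step 1: CCCC
  Step 2: CCCC
Matches the given result.


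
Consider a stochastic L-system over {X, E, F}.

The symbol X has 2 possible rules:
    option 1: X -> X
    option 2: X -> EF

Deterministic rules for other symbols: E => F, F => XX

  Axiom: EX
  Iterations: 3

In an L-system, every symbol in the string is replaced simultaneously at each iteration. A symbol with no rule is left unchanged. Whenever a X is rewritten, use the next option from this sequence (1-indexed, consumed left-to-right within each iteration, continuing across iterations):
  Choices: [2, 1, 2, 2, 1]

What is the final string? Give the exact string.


Answer: XEFXXEFX

Derivation:
Step 0: EX
Step 1: FEF  (used choices [2])
Step 2: XXFXX  (used choices [])
Step 3: XEFXXEFX  (used choices [1, 2, 2, 1])


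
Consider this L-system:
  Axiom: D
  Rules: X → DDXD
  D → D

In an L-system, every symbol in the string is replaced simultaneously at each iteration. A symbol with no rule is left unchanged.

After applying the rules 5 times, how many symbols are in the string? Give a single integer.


Answer: 1

Derivation:
Step 0: length = 1
Step 1: length = 1
Step 2: length = 1
Step 3: length = 1
Step 4: length = 1
Step 5: length = 1


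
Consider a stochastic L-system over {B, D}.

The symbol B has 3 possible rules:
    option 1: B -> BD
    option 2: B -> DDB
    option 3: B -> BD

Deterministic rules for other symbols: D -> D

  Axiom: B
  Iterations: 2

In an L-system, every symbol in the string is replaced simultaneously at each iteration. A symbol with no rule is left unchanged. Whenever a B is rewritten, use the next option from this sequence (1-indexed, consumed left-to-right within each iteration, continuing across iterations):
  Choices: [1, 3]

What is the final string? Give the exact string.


Step 0: B
Step 1: BD  (used choices [1])
Step 2: BDD  (used choices [3])

Answer: BDD


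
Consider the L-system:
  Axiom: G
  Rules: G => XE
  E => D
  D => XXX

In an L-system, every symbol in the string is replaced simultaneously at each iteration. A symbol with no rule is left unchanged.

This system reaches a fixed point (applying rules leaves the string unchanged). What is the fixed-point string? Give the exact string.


Step 0: G
Step 1: XE
Step 2: XD
Step 3: XXXX
Step 4: XXXX  (unchanged — fixed point at step 3)

Answer: XXXX


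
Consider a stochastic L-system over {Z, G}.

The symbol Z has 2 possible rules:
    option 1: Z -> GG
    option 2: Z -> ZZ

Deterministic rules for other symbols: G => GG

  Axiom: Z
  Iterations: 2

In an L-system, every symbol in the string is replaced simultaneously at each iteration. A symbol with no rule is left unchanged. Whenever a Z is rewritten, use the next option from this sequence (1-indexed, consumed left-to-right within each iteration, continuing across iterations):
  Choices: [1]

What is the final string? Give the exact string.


Step 0: Z
Step 1: GG  (used choices [1])
Step 2: GGGG  (used choices [])

Answer: GGGG


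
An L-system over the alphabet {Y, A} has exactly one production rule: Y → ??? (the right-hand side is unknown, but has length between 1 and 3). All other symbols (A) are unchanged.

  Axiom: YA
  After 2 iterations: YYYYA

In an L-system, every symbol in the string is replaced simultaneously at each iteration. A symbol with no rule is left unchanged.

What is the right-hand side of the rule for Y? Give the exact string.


Trying Y → YY:
  Step 0: YA
  Step 1: YYA
  Step 2: YYYYA
Matches the given result.

Answer: YY
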